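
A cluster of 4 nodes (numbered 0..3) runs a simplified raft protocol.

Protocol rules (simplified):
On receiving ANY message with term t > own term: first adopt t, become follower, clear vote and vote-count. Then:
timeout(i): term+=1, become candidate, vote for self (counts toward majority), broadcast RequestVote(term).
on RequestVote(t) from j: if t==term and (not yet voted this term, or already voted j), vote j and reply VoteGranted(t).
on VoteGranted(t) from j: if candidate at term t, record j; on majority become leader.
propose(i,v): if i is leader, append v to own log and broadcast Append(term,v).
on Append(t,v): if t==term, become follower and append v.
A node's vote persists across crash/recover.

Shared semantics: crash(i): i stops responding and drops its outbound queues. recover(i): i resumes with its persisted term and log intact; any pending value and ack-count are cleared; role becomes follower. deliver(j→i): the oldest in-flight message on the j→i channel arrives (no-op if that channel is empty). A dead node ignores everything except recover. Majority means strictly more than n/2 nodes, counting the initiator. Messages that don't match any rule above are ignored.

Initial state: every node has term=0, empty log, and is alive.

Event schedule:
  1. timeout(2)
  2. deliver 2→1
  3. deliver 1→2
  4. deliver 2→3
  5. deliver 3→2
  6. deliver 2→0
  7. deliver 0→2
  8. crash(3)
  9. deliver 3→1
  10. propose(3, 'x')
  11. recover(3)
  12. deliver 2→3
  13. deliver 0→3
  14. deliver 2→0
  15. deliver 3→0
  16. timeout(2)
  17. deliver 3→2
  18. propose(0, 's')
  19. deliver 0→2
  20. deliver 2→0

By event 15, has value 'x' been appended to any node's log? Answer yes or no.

no

after 1 — timeout(2): n2:cand/t1/[-]
after 2 — deliver 2→1: n1:foll/t1/[-]
after 3 — deliver 1→2: ·
after 4 — deliver 2→3: n3:foll/t1/[-]
after 5 — deliver 3→2: n2:lead/t1/[-]
after 6 — deliver 2→0: n0:foll/t1/[-]
after 7 — deliver 0→2: ·
after 8 — crash(3): n3:✗foll/t1/[-]
after 9 — deliver 3→1: ·
after 10 — propose(3,'x'): ·
after 11 — recover(3): n3:foll/t1/[-]
after 12 — deliver 2→3: ·
after 13 — deliver 0→3: ·
after 14 — deliver 2→0: ·
after 15 — deliver 3→0: ·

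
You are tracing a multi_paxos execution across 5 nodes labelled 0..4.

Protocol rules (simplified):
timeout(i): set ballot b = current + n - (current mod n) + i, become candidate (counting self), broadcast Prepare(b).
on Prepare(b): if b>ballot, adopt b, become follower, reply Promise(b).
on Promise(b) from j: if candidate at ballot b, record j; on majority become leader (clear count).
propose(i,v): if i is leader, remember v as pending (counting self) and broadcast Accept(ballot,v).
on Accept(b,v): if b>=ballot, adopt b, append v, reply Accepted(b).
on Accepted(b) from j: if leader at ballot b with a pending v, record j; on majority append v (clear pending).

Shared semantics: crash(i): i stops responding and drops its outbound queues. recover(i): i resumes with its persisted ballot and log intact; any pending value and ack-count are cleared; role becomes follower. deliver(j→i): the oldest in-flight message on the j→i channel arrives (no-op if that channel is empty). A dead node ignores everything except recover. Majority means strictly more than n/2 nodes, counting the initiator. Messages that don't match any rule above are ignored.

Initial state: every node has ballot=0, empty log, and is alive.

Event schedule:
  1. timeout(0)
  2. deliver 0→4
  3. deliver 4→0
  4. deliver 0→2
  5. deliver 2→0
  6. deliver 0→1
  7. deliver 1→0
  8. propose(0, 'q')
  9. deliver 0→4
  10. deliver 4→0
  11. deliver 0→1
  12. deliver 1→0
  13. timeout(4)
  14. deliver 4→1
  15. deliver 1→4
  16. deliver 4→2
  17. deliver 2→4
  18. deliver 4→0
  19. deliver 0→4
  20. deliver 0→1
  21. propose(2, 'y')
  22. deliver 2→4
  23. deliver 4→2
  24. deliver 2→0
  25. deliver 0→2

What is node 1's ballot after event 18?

14

after 1 — timeout(0): n0:cand/b5/[-]
after 2 — deliver 0→4: n4:foll/b5/[-]
after 3 — deliver 4→0: ·
after 4 — deliver 0→2: n2:foll/b5/[-]
after 5 — deliver 2→0: n0:lead/b5/[-]
after 6 — deliver 0→1: n1:foll/b5/[-]
after 7 — deliver 1→0: ·
after 8 — propose(0,'q'): ·
after 9 — deliver 0→4: n4:foll/b5/[q]
after 10 — deliver 4→0: ·
after 11 — deliver 0→1: n1:foll/b5/[q]
after 12 — deliver 1→0: n0:lead/b5/[q]
after 13 — timeout(4): n4:cand/b14/[q]
after 14 — deliver 4→1: n1:foll/b14/[q]
after 15 — deliver 1→4: ·
after 16 — deliver 4→2: n2:foll/b14/[-]
after 17 — deliver 2→4: n4:lead/b14/[q]
after 18 — deliver 4→0: n0:foll/b14/[q]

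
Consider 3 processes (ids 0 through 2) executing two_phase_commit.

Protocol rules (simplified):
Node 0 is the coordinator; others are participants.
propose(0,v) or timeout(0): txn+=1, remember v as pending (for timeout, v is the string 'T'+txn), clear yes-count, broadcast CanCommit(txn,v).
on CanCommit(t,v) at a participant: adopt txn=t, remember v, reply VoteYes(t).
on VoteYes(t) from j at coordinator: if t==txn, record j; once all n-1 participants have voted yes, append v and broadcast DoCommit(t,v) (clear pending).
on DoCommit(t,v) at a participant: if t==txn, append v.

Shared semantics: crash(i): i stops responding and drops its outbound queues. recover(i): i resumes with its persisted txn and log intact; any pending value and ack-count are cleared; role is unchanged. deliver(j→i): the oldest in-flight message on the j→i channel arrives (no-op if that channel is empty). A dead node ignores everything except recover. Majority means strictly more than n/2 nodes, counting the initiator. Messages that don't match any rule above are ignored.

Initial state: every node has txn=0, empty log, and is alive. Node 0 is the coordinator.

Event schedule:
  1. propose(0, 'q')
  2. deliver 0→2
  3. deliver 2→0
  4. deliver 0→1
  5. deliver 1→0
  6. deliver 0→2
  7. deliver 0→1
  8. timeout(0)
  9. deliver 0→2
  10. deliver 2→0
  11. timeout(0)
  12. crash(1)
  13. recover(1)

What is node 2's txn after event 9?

2

[1] propose(0,'q') → N0(coor t1 [-])
[2] deliver 0→2 → N2(part t1 [-])
[3] deliver 2→0 → ∅
[4] deliver 0→1 → N1(part t1 [-])
[5] deliver 1→0 → N0(coor t1 [q])
[6] deliver 0→2 → N2(part t1 [q])
[7] deliver 0→1 → N1(part t1 [q])
[8] timeout(0) → N0(coor t2 [q])
[9] deliver 0→2 → N2(part t2 [q])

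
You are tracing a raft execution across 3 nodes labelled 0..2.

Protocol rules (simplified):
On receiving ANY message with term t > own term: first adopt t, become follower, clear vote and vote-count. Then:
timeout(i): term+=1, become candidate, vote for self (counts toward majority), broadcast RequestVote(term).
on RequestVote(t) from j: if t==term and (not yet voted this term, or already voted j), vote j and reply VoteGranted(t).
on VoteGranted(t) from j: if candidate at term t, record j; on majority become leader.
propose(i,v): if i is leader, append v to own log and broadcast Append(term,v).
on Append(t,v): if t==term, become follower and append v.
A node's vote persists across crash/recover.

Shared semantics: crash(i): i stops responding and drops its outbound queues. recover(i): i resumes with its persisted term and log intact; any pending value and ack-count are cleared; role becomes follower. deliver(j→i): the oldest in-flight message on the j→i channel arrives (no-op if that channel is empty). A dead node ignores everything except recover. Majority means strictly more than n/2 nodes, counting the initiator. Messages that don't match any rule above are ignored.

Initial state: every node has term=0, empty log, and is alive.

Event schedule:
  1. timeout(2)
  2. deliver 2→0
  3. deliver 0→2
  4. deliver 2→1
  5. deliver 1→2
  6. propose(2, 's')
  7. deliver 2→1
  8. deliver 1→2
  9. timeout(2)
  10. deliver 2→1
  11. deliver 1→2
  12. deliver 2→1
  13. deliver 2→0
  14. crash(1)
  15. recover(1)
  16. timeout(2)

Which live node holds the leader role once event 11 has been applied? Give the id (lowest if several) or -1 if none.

2

[1] timeout(2) → N2(cand t1 [-])
[2] deliver 2→0 → N0(foll t1 [-])
[3] deliver 0→2 → N2(lead t1 [-])
[4] deliver 2→1 → N1(foll t1 [-])
[5] deliver 1→2 → ∅
[6] propose(2,'s') → N2(lead t1 [s])
[7] deliver 2→1 → N1(foll t1 [s])
[8] deliver 1→2 → ∅
[9] timeout(2) → N2(cand t2 [s])
[10] deliver 2→1 → N1(foll t2 [s])
[11] deliver 1→2 → N2(lead t2 [s])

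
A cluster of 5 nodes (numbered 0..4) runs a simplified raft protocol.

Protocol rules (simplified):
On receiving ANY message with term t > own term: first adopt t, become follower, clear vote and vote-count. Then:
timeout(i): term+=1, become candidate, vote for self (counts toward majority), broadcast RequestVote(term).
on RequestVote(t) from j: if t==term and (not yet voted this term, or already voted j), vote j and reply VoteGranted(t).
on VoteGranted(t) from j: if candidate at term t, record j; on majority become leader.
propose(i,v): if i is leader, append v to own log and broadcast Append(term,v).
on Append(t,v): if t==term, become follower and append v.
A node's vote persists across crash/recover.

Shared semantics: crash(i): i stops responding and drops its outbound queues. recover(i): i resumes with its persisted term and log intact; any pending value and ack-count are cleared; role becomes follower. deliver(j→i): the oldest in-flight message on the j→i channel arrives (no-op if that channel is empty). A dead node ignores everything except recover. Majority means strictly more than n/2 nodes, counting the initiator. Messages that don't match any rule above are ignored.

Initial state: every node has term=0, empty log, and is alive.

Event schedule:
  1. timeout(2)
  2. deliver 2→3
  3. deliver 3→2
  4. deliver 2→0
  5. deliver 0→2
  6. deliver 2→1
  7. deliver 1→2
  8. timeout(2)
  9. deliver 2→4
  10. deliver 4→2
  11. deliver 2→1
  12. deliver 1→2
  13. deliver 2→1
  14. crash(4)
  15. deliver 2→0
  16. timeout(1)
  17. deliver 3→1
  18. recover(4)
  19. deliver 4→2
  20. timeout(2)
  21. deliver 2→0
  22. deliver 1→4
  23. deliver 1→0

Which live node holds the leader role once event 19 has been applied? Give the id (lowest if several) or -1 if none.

[1] timeout(2) → N2(cand t1 [-])
[2] deliver 2→3 → N3(foll t1 [-])
[3] deliver 3→2 → ∅
[4] deliver 2→0 → N0(foll t1 [-])
[5] deliver 0→2 → N2(lead t1 [-])
[6] deliver 2→1 → N1(foll t1 [-])
[7] deliver 1→2 → ∅
[8] timeout(2) → N2(cand t2 [-])
[9] deliver 2→4 → N4(foll t1 [-])
[10] deliver 4→2 → ∅
[11] deliver 2→1 → N1(foll t2 [-])
[12] deliver 1→2 → ∅
[13] deliver 2→1 → ∅
[14] crash(4) → N4(✗foll t1 [-])
[15] deliver 2→0 → N0(foll t2 [-])
[16] timeout(1) → N1(cand t3 [-])
[17] deliver 3→1 → ∅
[18] recover(4) → N4(foll t1 [-])
[19] deliver 4→2 → ∅

-1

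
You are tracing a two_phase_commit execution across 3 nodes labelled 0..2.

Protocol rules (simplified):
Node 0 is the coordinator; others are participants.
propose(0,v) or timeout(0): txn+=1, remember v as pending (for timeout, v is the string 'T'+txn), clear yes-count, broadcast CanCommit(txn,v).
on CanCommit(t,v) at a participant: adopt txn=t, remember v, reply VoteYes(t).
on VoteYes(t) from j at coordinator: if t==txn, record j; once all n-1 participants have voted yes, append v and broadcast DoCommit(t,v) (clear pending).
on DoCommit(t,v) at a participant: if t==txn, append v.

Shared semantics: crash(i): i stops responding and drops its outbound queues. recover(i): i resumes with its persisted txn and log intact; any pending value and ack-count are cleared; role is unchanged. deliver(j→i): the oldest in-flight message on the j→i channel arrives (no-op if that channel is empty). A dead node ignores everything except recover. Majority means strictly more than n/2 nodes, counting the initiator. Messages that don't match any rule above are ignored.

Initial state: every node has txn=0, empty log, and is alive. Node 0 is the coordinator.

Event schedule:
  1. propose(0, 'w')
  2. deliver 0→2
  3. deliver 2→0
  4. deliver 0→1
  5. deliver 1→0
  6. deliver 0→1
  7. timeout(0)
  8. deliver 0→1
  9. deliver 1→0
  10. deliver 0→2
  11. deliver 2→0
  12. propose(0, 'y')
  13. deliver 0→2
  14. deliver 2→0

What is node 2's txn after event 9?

step 1 propose(0,'w'): 0={coor,t=1,log=-}
step 2 deliver 0→2: 2={part,t=1,log=-}
step 3 deliver 2→0: —
step 4 deliver 0→1: 1={part,t=1,log=-}
step 5 deliver 1→0: 0={coor,t=1,log=w}
step 6 deliver 0→1: 1={part,t=1,log=w}
step 7 timeout(0): 0={coor,t=2,log=w}
step 8 deliver 0→1: 1={part,t=2,log=w}
step 9 deliver 1→0: —

1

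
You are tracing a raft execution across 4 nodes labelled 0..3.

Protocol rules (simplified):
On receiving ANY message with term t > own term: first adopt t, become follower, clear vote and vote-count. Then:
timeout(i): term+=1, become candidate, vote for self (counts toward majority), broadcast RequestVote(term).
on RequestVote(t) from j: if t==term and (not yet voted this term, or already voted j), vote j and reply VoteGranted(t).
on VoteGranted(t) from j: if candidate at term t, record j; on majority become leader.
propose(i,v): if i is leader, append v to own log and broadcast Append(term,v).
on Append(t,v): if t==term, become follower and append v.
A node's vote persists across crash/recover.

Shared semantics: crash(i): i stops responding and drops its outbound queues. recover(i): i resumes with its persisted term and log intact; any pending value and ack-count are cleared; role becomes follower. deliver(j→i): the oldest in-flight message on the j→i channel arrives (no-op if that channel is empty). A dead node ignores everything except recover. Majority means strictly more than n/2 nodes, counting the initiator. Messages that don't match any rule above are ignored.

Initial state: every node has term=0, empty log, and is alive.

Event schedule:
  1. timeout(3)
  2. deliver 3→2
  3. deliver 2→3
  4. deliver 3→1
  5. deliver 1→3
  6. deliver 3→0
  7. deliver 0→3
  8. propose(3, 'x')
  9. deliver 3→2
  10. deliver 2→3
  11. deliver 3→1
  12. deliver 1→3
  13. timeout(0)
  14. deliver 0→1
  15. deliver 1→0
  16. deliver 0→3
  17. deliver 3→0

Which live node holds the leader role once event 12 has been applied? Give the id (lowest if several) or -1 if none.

after 1 — timeout(3): n3:cand/t1/[-]
after 2 — deliver 3→2: n2:foll/t1/[-]
after 3 — deliver 2→3: ·
after 4 — deliver 3→1: n1:foll/t1/[-]
after 5 — deliver 1→3: n3:lead/t1/[-]
after 6 — deliver 3→0: n0:foll/t1/[-]
after 7 — deliver 0→3: ·
after 8 — propose(3,'x'): n3:lead/t1/[x]
after 9 — deliver 3→2: n2:foll/t1/[x]
after 10 — deliver 2→3: ·
after 11 — deliver 3→1: n1:foll/t1/[x]
after 12 — deliver 1→3: ·

3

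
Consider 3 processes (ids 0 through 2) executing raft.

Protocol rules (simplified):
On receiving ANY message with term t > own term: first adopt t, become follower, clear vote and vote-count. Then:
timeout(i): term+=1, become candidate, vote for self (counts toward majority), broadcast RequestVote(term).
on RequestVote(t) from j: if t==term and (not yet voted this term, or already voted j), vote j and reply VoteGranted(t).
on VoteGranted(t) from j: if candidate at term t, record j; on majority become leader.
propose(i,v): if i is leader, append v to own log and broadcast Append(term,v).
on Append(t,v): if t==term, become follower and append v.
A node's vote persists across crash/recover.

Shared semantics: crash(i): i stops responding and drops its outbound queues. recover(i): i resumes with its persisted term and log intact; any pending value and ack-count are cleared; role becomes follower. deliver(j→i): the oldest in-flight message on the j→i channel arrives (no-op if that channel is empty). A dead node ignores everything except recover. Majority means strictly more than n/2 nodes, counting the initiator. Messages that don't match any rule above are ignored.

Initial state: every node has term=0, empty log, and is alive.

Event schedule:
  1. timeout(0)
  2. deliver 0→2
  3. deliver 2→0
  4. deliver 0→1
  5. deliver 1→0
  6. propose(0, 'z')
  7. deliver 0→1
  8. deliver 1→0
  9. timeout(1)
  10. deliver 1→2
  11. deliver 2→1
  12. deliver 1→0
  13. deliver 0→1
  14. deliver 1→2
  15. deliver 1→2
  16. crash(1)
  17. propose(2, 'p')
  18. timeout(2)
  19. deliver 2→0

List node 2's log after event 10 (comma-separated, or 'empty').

empty

step 1 timeout(0): 0={cand,t=1,log=-}
step 2 deliver 0→2: 2={foll,t=1,log=-}
step 3 deliver 2→0: 0={lead,t=1,log=-}
step 4 deliver 0→1: 1={foll,t=1,log=-}
step 5 deliver 1→0: —
step 6 propose(0,'z'): 0={lead,t=1,log=z}
step 7 deliver 0→1: 1={foll,t=1,log=z}
step 8 deliver 1→0: —
step 9 timeout(1): 1={cand,t=2,log=z}
step 10 deliver 1→2: 2={foll,t=2,log=-}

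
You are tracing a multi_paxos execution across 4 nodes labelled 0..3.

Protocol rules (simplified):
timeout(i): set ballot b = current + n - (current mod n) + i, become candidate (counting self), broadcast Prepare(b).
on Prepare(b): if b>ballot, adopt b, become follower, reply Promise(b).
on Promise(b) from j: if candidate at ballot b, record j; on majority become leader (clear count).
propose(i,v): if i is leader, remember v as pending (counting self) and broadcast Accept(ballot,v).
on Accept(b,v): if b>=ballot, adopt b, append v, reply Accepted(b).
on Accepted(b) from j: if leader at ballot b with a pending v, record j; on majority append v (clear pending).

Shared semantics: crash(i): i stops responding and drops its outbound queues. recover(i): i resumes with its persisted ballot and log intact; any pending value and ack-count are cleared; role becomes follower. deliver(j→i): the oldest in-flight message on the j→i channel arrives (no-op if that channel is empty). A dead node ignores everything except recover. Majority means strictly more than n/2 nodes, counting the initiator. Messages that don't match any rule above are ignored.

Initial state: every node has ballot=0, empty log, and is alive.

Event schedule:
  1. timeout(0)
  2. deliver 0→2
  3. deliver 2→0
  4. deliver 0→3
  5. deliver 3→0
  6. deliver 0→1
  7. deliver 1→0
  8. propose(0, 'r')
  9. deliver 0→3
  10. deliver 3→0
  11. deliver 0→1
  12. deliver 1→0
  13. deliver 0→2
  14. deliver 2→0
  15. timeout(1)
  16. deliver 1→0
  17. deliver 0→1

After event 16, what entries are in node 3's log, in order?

1. timeout(0):  <0:cand b4 ->
2. deliver 0→2:  <2:foll b4 ->
3. deliver 2→0:  nop
4. deliver 0→3:  <3:foll b4 ->
5. deliver 3→0:  <0:lead b4 ->
6. deliver 0→1:  <1:foll b4 ->
7. deliver 1→0:  nop
8. propose(0,'r'):  nop
9. deliver 0→3:  <3:foll b4 r>
10. deliver 3→0:  nop
11. deliver 0→1:  <1:foll b4 r>
12. deliver 1→0:  <0:lead b4 r>
13. deliver 0→2:  <2:foll b4 r>
14. deliver 2→0:  nop
15. timeout(1):  <1:cand b9 r>
16. deliver 1→0:  <0:foll b9 r>

r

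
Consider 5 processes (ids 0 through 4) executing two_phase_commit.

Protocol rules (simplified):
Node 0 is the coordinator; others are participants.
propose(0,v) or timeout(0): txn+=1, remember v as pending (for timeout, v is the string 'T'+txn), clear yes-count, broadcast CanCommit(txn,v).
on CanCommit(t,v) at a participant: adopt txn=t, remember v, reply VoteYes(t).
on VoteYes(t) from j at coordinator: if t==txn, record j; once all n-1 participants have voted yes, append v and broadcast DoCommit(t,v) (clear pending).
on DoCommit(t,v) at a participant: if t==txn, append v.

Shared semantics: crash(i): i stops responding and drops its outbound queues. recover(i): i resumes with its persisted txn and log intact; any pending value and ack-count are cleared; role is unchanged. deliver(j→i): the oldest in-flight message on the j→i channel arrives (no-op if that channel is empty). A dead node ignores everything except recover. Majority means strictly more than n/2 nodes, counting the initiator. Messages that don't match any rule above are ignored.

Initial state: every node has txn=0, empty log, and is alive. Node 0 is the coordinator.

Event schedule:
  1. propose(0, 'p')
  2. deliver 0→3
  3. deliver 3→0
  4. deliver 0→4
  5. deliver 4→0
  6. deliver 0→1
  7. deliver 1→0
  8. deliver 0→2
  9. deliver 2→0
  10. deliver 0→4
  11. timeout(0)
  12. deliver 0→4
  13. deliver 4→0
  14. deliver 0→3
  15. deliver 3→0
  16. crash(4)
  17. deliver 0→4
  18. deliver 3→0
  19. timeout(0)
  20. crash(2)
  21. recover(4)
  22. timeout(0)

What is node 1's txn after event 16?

e1 propose(0,'p'): 0[coor,t=1,-]
e2 deliver 0→3: 3[part,t=1,-]
e3 deliver 3→0: ·
e4 deliver 0→4: 4[part,t=1,-]
e5 deliver 4→0: ·
e6 deliver 0→1: 1[part,t=1,-]
e7 deliver 1→0: ·
e8 deliver 0→2: 2[part,t=1,-]
e9 deliver 2→0: 0[coor,t=1,p]
e10 deliver 0→4: 4[part,t=1,p]
e11 timeout(0): 0[coor,t=2,p]
e12 deliver 0→4: 4[part,t=2,p]
e13 deliver 4→0: ·
e14 deliver 0→3: 3[part,t=1,p]
e15 deliver 3→0: ·
e16 crash(4): 4[✗part,t=2,p]

1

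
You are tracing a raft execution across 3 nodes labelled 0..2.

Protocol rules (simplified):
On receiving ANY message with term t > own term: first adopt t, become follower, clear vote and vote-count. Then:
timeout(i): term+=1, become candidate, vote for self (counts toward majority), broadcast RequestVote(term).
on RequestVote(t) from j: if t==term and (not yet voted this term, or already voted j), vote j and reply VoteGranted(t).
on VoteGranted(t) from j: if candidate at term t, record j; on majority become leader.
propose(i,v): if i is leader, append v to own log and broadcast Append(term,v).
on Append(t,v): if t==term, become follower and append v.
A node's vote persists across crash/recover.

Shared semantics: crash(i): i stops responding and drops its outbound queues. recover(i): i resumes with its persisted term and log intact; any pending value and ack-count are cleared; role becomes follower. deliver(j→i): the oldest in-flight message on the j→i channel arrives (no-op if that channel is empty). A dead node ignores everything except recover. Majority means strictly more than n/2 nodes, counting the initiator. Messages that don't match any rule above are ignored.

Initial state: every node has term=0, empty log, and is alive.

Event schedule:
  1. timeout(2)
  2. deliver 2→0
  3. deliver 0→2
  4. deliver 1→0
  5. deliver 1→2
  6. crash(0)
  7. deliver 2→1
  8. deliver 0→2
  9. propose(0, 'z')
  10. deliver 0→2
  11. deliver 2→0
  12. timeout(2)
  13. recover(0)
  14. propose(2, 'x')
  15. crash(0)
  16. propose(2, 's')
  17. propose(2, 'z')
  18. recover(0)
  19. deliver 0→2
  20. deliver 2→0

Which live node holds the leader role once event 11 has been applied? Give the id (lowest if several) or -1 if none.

e1 timeout(2): 2[cand,t=1,-]
e2 deliver 2→0: 0[foll,t=1,-]
e3 deliver 0→2: 2[lead,t=1,-]
e4 deliver 1→0: ·
e5 deliver 1→2: ·
e6 crash(0): 0[✗foll,t=1,-]
e7 deliver 2→1: 1[foll,t=1,-]
e8 deliver 0→2: ·
e9 propose(0,'z'): ·
e10 deliver 0→2: ·
e11 deliver 2→0: ·

2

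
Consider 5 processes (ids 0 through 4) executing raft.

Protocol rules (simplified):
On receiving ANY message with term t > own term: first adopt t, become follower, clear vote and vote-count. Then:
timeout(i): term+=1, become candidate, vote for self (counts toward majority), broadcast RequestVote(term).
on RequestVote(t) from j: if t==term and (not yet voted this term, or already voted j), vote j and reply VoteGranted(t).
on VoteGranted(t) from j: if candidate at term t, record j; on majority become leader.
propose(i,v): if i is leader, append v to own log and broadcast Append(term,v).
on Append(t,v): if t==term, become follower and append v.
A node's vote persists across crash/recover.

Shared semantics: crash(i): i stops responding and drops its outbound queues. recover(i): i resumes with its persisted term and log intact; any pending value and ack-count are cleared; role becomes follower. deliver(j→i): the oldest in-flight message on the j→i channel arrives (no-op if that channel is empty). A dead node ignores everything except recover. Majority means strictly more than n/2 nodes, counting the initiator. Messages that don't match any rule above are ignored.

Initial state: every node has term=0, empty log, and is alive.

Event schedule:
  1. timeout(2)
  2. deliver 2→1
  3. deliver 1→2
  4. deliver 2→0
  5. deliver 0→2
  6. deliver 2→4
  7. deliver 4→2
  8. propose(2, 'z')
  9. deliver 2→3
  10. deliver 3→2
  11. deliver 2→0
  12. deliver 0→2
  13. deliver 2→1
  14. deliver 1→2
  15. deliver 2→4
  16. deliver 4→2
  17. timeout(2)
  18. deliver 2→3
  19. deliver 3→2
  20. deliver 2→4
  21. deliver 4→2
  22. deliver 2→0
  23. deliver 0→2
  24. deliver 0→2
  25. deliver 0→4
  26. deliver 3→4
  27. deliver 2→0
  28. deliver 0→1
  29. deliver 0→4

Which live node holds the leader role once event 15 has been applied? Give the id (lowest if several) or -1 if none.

after 1 — timeout(2): n2:cand/t1/[-]
after 2 — deliver 2→1: n1:foll/t1/[-]
after 3 — deliver 1→2: ·
after 4 — deliver 2→0: n0:foll/t1/[-]
after 5 — deliver 0→2: n2:lead/t1/[-]
after 6 — deliver 2→4: n4:foll/t1/[-]
after 7 — deliver 4→2: ·
after 8 — propose(2,'z'): n2:lead/t1/[z]
after 9 — deliver 2→3: n3:foll/t1/[-]
after 10 — deliver 3→2: ·
after 11 — deliver 2→0: n0:foll/t1/[z]
after 12 — deliver 0→2: ·
after 13 — deliver 2→1: n1:foll/t1/[z]
after 14 — deliver 1→2: ·
after 15 — deliver 2→4: n4:foll/t1/[z]

2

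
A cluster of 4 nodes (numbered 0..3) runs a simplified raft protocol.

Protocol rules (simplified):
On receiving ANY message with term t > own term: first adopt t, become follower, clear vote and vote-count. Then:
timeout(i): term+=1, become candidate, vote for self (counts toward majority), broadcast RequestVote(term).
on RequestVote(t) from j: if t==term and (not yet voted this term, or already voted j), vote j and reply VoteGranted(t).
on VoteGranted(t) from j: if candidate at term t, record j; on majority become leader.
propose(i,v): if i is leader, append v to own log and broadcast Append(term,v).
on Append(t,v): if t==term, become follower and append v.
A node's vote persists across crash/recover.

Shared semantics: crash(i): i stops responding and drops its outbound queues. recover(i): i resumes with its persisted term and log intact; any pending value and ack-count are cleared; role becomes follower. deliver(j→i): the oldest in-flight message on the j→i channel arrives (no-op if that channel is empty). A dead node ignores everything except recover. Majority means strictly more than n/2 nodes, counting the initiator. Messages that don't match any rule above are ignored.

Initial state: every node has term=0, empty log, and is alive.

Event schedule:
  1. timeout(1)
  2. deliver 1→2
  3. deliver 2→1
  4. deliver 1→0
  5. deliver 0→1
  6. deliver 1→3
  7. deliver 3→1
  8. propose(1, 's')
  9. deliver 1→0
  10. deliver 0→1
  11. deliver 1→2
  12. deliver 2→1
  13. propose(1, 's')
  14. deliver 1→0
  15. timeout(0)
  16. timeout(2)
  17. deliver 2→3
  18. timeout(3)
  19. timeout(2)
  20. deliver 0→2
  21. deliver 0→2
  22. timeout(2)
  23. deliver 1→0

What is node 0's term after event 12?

step 1 timeout(1): 1={cand,t=1,log=-}
step 2 deliver 1→2: 2={foll,t=1,log=-}
step 3 deliver 2→1: —
step 4 deliver 1→0: 0={foll,t=1,log=-}
step 5 deliver 0→1: 1={lead,t=1,log=-}
step 6 deliver 1→3: 3={foll,t=1,log=-}
step 7 deliver 3→1: —
step 8 propose(1,'s'): 1={lead,t=1,log=s}
step 9 deliver 1→0: 0={foll,t=1,log=s}
step 10 deliver 0→1: —
step 11 deliver 1→2: 2={foll,t=1,log=s}
step 12 deliver 2→1: —

1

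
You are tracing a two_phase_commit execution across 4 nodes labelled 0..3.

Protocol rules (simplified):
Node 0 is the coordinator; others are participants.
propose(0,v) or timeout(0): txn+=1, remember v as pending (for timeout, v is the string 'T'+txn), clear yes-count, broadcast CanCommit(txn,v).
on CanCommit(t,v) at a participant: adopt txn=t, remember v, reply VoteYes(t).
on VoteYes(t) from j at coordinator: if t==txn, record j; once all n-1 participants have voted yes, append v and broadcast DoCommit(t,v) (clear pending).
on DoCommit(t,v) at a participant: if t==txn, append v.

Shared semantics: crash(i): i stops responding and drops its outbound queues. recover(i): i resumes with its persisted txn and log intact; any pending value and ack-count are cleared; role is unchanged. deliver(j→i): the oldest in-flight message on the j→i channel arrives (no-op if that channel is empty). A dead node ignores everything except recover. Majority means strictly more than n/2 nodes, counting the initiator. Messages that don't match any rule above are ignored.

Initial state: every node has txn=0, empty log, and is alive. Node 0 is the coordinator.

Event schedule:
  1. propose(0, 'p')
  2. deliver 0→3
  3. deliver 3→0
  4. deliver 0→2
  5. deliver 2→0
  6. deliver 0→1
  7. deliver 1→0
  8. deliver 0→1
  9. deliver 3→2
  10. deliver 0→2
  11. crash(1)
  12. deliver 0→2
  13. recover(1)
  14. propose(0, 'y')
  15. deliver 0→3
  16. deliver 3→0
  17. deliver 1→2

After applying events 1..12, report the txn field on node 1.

e1 propose(0,'p'): 0[coor,t=1,-]
e2 deliver 0→3: 3[part,t=1,-]
e3 deliver 3→0: ·
e4 deliver 0→2: 2[part,t=1,-]
e5 deliver 2→0: ·
e6 deliver 0→1: 1[part,t=1,-]
e7 deliver 1→0: 0[coor,t=1,p]
e8 deliver 0→1: 1[part,t=1,p]
e9 deliver 3→2: ·
e10 deliver 0→2: 2[part,t=1,p]
e11 crash(1): 1[✗part,t=1,p]
e12 deliver 0→2: ·

1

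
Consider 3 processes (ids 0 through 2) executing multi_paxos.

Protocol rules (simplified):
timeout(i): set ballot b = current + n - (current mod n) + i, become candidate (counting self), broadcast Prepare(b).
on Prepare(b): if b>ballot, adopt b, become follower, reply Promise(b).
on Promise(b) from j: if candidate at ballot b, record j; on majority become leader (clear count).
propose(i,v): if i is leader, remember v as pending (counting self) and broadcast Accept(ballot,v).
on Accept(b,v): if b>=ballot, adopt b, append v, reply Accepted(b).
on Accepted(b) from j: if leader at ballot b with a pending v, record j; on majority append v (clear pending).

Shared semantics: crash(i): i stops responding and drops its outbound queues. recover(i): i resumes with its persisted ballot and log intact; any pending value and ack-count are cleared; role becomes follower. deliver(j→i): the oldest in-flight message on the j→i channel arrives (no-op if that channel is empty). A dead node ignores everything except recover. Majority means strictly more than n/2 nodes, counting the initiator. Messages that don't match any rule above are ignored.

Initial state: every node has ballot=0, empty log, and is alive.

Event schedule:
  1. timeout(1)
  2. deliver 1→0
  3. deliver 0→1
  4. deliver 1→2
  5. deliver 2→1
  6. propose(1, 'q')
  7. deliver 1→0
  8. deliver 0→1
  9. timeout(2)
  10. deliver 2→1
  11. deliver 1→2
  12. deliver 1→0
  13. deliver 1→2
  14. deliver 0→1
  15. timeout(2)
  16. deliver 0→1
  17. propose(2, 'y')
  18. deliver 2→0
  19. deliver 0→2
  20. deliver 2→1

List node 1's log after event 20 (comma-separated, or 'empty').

1. timeout(1):  <1:cand b4 ->
2. deliver 1→0:  <0:foll b4 ->
3. deliver 0→1:  <1:lead b4 ->
4. deliver 1→2:  <2:foll b4 ->
5. deliver 2→1:  nop
6. propose(1,'q'):  nop
7. deliver 1→0:  <0:foll b4 q>
8. deliver 0→1:  <1:lead b4 q>
9. timeout(2):  <2:cand b8 ->
10. deliver 2→1:  <1:foll b8 q>
11. deliver 1→2:  nop
12. deliver 1→0:  nop
13. deliver 1→2:  <2:lead b8 ->
14. deliver 0→1:  nop
15. timeout(2):  <2:cand b11 ->
16. deliver 0→1:  nop
17. propose(2,'y'):  nop
18. deliver 2→0:  <0:foll b8 q>
19. deliver 0→2:  nop
20. deliver 2→1:  <1:foll b11 q>

q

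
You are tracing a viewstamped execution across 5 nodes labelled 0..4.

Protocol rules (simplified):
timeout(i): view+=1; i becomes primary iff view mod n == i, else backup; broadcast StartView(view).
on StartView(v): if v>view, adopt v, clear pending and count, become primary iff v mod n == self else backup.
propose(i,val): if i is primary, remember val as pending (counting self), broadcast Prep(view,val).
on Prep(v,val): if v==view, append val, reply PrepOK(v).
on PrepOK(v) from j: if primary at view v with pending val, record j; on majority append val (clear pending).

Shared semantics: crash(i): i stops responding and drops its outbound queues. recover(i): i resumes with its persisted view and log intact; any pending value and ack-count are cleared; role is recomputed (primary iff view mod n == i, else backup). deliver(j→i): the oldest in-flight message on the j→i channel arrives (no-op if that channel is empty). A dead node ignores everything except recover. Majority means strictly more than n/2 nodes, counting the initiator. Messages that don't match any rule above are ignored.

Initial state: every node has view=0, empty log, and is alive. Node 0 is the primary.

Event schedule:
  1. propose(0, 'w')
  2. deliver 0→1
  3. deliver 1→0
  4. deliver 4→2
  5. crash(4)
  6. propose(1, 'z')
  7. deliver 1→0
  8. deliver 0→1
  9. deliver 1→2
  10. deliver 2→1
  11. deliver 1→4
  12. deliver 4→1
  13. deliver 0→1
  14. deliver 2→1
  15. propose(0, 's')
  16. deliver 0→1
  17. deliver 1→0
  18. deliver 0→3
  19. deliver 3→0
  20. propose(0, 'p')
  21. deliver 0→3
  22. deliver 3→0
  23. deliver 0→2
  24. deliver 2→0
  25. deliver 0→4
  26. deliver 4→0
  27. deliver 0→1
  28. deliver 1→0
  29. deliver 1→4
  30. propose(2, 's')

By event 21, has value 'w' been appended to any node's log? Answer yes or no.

e1 propose(0,'w'): ·
e2 deliver 0→1: 1[back,v=0,w]
e3 deliver 1→0: ·
e4 deliver 4→2: ·
e5 crash(4): 4[✗back,v=0,-]
e6 propose(1,'z'): ·
e7 deliver 1→0: ·
e8 deliver 0→1: ·
e9 deliver 1→2: ·
e10 deliver 2→1: ·
e11 deliver 1→4: ·
e12 deliver 4→1: ·
e13 deliver 0→1: ·
e14 deliver 2→1: ·
e15 propose(0,'s'): ·
e16 deliver 0→1: 1[back,v=0,w,s]
e17 deliver 1→0: ·
e18 deliver 0→3: 3[back,v=0,w]
e19 deliver 3→0: 0[prim,v=0,s]
e20 propose(0,'p'): ·
e21 deliver 0→3: 3[back,v=0,w,s]

yes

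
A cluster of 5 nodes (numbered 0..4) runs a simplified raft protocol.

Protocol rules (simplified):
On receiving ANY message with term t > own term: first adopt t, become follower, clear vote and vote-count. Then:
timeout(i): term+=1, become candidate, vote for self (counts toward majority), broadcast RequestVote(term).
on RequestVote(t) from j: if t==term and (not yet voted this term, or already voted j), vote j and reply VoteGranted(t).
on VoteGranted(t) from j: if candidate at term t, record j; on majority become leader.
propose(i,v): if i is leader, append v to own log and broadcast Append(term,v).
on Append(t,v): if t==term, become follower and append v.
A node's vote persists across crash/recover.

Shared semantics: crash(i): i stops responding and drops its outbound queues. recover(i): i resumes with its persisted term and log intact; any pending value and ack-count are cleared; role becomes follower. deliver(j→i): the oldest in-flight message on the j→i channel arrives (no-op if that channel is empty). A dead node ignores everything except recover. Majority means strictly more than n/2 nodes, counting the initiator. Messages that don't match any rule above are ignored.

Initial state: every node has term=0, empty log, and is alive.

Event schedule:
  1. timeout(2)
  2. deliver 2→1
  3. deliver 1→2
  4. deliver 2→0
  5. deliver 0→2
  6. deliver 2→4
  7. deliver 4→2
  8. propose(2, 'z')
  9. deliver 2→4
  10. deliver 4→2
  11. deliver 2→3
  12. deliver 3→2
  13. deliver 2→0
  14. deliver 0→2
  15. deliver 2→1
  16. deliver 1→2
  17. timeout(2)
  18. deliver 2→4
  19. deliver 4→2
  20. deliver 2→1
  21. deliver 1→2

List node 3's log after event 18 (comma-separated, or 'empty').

empty

[1] timeout(2) → N2(cand t1 [-])
[2] deliver 2→1 → N1(foll t1 [-])
[3] deliver 1→2 → ∅
[4] deliver 2→0 → N0(foll t1 [-])
[5] deliver 0→2 → N2(lead t1 [-])
[6] deliver 2→4 → N4(foll t1 [-])
[7] deliver 4→2 → ∅
[8] propose(2,'z') → N2(lead t1 [z])
[9] deliver 2→4 → N4(foll t1 [z])
[10] deliver 4→2 → ∅
[11] deliver 2→3 → N3(foll t1 [-])
[12] deliver 3→2 → ∅
[13] deliver 2→0 → N0(foll t1 [z])
[14] deliver 0→2 → ∅
[15] deliver 2→1 → N1(foll t1 [z])
[16] deliver 1→2 → ∅
[17] timeout(2) → N2(cand t2 [z])
[18] deliver 2→4 → N4(foll t2 [z])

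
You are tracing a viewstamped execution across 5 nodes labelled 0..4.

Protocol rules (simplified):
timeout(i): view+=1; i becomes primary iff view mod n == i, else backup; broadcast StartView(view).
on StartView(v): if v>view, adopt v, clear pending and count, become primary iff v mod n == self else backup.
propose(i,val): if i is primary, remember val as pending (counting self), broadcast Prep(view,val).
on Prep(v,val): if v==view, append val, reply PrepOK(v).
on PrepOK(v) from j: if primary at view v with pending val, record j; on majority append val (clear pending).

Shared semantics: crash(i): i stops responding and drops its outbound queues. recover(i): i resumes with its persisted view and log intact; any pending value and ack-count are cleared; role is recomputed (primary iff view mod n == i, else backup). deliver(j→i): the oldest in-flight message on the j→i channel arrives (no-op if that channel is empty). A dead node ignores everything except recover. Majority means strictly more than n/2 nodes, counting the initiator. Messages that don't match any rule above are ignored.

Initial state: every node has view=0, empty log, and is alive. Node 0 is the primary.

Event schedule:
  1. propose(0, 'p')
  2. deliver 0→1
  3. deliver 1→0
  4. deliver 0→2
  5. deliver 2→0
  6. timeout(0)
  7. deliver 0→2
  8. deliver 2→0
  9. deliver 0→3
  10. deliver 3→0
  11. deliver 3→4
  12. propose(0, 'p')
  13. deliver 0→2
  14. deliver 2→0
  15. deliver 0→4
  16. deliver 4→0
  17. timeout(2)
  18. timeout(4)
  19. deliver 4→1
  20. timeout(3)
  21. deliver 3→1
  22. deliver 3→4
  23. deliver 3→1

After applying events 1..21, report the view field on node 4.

1

1. propose(0,'p'):  nop
2. deliver 0→1:  <1:back v0 p>
3. deliver 1→0:  nop
4. deliver 0→2:  <2:back v0 p>
5. deliver 2→0:  <0:prim v0 p>
6. timeout(0):  <0:back v1 p>
7. deliver 0→2:  <2:back v1 p>
8. deliver 2→0:  nop
9. deliver 0→3:  <3:back v0 p>
10. deliver 3→0:  nop
11. deliver 3→4:  nop
12. propose(0,'p'):  nop
13. deliver 0→2:  nop
14. deliver 2→0:  nop
15. deliver 0→4:  <4:back v0 p>
16. deliver 4→0:  nop
17. timeout(2):  <2:prim v2 p>
18. timeout(4):  <4:back v1 p>
19. deliver 4→1:  <1:prim v1 p>
20. timeout(3):  <3:back v1 p>
21. deliver 3→1:  nop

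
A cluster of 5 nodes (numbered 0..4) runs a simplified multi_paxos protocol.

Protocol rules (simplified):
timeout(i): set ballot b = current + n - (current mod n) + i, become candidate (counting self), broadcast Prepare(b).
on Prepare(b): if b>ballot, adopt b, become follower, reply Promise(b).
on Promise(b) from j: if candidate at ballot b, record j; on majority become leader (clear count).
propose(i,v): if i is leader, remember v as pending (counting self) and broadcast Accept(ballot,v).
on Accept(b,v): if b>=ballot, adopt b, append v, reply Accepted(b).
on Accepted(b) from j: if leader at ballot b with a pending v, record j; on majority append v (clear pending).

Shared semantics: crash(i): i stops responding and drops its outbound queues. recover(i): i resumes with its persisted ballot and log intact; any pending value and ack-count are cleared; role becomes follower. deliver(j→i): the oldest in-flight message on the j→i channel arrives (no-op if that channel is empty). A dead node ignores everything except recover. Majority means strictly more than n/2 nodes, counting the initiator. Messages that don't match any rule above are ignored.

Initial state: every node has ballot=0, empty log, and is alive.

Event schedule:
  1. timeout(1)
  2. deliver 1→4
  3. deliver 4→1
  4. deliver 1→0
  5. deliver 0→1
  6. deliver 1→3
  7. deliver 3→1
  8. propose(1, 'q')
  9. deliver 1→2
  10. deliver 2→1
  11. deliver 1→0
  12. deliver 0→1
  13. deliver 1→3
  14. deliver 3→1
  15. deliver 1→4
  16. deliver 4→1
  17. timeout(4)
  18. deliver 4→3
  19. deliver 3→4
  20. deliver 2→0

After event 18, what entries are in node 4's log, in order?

e1 timeout(1): 1[cand,b=6,-]
e2 deliver 1→4: 4[foll,b=6,-]
e3 deliver 4→1: ·
e4 deliver 1→0: 0[foll,b=6,-]
e5 deliver 0→1: 1[lead,b=6,-]
e6 deliver 1→3: 3[foll,b=6,-]
e7 deliver 3→1: ·
e8 propose(1,'q'): ·
e9 deliver 1→2: 2[foll,b=6,-]
e10 deliver 2→1: ·
e11 deliver 1→0: 0[foll,b=6,q]
e12 deliver 0→1: ·
e13 deliver 1→3: 3[foll,b=6,q]
e14 deliver 3→1: 1[lead,b=6,q]
e15 deliver 1→4: 4[foll,b=6,q]
e16 deliver 4→1: ·
e17 timeout(4): 4[cand,b=14,q]
e18 deliver 4→3: 3[foll,b=14,q]

q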